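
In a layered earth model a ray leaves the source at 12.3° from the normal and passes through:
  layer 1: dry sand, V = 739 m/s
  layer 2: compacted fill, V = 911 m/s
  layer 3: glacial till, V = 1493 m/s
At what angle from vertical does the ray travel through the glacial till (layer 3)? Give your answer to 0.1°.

25.5°

Snell's law across each interface conserves sin θ / V, so sin θ_3 = V_3·sin θ₁/V₁.
sin θ_3 = 1493 × sin 12.3° / 739 = 0.4304.
θ_3 = arcsin 0.4304 = 25.49°.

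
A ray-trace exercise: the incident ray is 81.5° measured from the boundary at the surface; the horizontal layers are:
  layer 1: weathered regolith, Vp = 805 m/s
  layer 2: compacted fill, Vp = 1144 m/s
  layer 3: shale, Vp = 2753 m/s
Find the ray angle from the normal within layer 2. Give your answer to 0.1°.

From the normal: θ₁ = 90° − 81.5° = 8.5°.
Snell's law across each interface conserves sin θ / V, so sin θ_2 = V_2·sin θ₁/V₁.
sin θ_2 = 1144 × sin 8.5° / 805 = 0.2101.
θ_2 = arcsin 0.2101 = 12.13°.

12.1°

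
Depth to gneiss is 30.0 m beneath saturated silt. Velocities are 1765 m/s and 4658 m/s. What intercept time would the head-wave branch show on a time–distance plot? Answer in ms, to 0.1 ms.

tᵢ = 2h·√(V₂²−V₁²)/(V₁V₂).
√(V₂²−V₁²) = √(4658²−1765²) = 4310.7 m/s.
tᵢ = 2·30.0·4310.7/(1765·4658) = 0.03146 s.

31.5 ms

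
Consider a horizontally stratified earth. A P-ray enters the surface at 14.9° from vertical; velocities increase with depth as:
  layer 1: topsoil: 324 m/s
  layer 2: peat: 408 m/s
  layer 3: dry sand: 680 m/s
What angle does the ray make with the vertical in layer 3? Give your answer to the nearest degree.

Snell's law across each interface conserves sin θ / V, so sin θ_3 = V_3·sin θ₁/V₁.
sin θ_3 = 680 × sin 14.9° / 324 = 0.5397.
θ_3 = 32.66° from the vertical.

33°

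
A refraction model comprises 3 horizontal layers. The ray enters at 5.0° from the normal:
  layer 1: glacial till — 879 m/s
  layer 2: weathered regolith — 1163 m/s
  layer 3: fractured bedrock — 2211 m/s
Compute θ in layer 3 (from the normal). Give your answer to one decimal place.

12.7°

Ray parameter p = sin 5.0° / 879 = 9.9153e-05 s/m.
sin θ_3 = p·V_3 = 9.9153e-05 × 2211 = 0.2192.
θ_3 = 12.66° from the vertical.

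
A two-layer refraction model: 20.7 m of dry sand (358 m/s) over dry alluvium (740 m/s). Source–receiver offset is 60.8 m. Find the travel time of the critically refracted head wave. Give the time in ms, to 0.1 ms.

θ_c = arcsin(V₁/V₂) = arcsin(358/740) = 28.93°, cos θ_c = 0.8752.
Intercept time tᵢ = 2h cos θ_c / V₁ = 2·20.7·0.8752/358 = 0.10121 s.
t = x/V₂ + tᵢ = 60.8/740 + 0.10121 = 0.18337 s.

183.4 ms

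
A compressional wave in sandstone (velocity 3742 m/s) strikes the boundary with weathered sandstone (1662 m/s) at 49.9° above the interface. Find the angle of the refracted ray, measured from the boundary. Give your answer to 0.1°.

Convert to the normal: θ₁ = 90° − 49.9° = 40.1°.
Snell's law: sin θ₂ = (V₂/V₁)·sin θ₁ = (1662/3742)·sin 40.1° = 0.2861.
θ₂ = arcsin 0.2861 = 16.62° from the normal.
From the interface: 90° − 16.62° = 73.38°.

73.4°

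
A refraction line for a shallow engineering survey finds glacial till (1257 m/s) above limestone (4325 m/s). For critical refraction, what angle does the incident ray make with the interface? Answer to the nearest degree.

73°

Critical incidence: sin θ_c = V₁/V₂ = 1257/4325 = 0.2906.
θ_c = arcsin 0.2906 = 16.90°.
Measured from the interface: 90° − 16.90° = 73.10°.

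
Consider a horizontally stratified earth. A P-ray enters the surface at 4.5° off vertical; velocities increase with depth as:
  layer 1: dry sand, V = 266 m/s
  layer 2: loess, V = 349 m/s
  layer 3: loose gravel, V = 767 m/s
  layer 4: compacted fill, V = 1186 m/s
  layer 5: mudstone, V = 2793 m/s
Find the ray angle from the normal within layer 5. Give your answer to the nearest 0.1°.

Snell's law across each interface conserves sin θ / V, so sin θ_5 = V_5·sin θ₁/V₁.
sin θ_5 = 2793 × sin 4.5° / 266 = 0.8238.
θ_5 = 55.47° from the vertical.

55.5°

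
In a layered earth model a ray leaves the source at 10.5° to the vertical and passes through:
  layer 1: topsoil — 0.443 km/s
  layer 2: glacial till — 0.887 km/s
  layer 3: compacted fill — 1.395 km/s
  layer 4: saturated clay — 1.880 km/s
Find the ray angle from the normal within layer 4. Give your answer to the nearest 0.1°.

Snell's law across each interface conserves sin θ / V, so sin θ_4 = V_4·sin θ₁/V₁.
sin θ_4 = 1.880 × sin 10.5° / 0.443 = 0.7734.
θ_4 = 50.66° from the vertical.

50.7°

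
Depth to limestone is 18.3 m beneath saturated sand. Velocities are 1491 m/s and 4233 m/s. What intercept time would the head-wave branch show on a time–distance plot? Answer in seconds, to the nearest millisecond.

0.023 s

θ_c = arcsin(V₁/V₂) = arcsin(1491/4233) = 20.62°; cos θ_c = 0.9359.
tᵢ = 2h·cos θ_c / V₁ = 2·18.3·0.9359 / 1491 = 0.02297 s.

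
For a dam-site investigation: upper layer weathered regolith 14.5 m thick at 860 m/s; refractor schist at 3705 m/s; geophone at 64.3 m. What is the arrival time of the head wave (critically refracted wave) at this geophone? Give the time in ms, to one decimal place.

θ_c = arcsin(V₁/V₂) = arcsin(860/3705) = 13.42°, cos θ_c = 0.9727.
Intercept time tᵢ = 2h cos θ_c / V₁ = 2·14.5·0.9727/860 = 0.03280 s.
t = x/V₂ + tᵢ = 64.3/3705 + 0.03280 = 0.05015 s.

50.2 ms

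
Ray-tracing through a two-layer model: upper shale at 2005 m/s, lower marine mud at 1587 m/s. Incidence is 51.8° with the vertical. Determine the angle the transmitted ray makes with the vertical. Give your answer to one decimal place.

sin θ₁/V₁ = sin θ₂/V₂ ⇒ sin θ₂ = 1587·sin 51.8°/2005 = 1587·0.7859/2005 = 0.6220.
θ₂ = sin⁻¹(0.6220) = 38.46° (from vertical).

38.5°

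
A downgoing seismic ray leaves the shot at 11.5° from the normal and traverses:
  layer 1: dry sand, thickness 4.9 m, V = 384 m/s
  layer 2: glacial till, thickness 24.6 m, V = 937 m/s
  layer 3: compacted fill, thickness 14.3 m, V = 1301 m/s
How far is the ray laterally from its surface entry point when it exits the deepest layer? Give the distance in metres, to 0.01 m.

p = sin θ₁/V₁ = sin 11.5°/384 = 5.1919e-04 s/m is conserved through the stack.
Layer 1: θ = 11.50°; offset = 4.9·tan 11.50° = 0.9969 m.
Layer 2: sin θ = p·937 = 0.4865 → θ = 29.11°; offset = 24.6·tan 29.11° = 13.6975 m.
Layer 3: sin θ = p·1301 = 0.6755 → θ = 42.49°; offset = 14.3·tan 42.49° = 13.0990 m.
Summing the layer offsets gives 27.7934 m.

27.79 m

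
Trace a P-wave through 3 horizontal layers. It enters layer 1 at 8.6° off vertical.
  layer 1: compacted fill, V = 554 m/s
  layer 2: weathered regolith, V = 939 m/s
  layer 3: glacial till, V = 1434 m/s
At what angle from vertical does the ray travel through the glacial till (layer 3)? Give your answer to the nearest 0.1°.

Ray parameter p = sin 8.6° / 554 = 2.6992e-04 s/m.
sin θ_3 = p·V_3 = 2.6992e-04 × 1434 = 0.3871.
θ_3 = 22.77° from the vertical.

22.8°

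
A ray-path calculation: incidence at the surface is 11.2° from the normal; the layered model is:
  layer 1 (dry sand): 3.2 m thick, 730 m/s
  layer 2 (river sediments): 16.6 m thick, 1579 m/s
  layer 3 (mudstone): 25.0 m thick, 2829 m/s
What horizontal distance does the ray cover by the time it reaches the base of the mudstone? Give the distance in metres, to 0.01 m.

Apply Snell's law at each interface; in layer i the horizontal offset is hᵢ·tan θᵢ.
Layer 1: θ = 11.20°; offset = 3.2·tan 11.20° = 0.6336 m.
Layer 2: sin θ = 1579·sin 11.2°/730 = 0.4201, θ = 24.84°; offset = 16.6·tan 24.84° = 7.6854 m.
Layer 3: sin θ = 2829·sin 11.2°/730 = 0.7527, θ = 48.83°; offset = 25.0·tan 48.83° = 28.5844 m.
Summing the layer offsets gives 36.9034 m.

36.90 m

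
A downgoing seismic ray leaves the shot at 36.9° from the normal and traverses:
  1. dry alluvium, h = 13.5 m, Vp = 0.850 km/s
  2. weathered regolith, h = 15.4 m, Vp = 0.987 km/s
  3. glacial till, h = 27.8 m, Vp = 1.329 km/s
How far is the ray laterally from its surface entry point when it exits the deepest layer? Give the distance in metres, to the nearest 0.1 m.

Ray parameter p = sin 36.9° / 0.850 km/s = 7.0638e-01 s/km.
Layer 1: θ = 36.90°; offset = 13.5·tan 36.90° = 10.136 m.
Layer 2: sin θ = p·0.987 = 0.6972 → θ = 44.20°; offset = 15.4·tan 44.20° = 14.977 m.
Layer 3: sin θ = p·1.329 = 0.9388 → θ = 69.85°; offset = 27.8·tan 69.85° = 75.749 m.
Σ offsets = 100.862 m.

100.9 m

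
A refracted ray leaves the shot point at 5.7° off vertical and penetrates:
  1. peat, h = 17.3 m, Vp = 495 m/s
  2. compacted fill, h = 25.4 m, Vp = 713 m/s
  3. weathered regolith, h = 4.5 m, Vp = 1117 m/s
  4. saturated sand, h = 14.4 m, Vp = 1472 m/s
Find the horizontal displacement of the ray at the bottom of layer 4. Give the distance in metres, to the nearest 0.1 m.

p = sin θ₁/V₁ = sin 5.7°/495 = 2.0065e-04 s/m is conserved through the stack.
Layer 1: θ = 5.70°; offset = 17.3·tan 5.70° = 1.727 m.
Layer 2: sin θ = p·713 = 0.1431 → θ = 8.22°; offset = 25.4·tan 8.22° = 3.672 m.
Layer 3: sin θ = p·1117 = 0.2241 → θ = 12.95°; offset = 4.5·tan 12.95° = 1.035 m.
Layer 4: sin θ = p·1472 = 0.2954 → θ = 17.18°; offset = 14.4·tan 17.18° = 4.452 m.
Summing the layer offsets gives 10.885 m.

10.9 m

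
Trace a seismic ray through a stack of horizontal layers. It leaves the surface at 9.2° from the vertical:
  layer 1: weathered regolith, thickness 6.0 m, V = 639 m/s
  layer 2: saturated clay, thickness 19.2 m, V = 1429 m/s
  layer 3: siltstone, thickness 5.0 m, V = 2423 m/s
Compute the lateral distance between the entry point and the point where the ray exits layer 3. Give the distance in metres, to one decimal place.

Ray parameter p = sin 9.2° / 639 m/s = 2.5021e-04 s/m.
Layer 1: θ = 9.20°; offset = 6.0·tan 9.20° = 0.972 m.
Layer 2: sin θ = p·1429 = 0.3575 → θ = 20.95°; offset = 19.2·tan 20.95° = 7.351 m.
Layer 3: sin θ = p·2423 = 0.6062 → θ = 37.32°; offset = 5.0·tan 37.32° = 3.812 m.
Σ offsets = 12.134 m.

12.1 m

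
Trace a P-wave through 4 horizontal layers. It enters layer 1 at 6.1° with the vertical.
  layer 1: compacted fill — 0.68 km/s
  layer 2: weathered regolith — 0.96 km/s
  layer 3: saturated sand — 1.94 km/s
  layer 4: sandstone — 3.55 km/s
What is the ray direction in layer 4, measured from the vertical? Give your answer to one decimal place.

33.7°

Snell's law across each interface conserves sin θ / V, so sin θ_4 = V_4·sin θ₁/V₁.
sin θ_4 = 3.55 × sin 6.1° / 0.68 = 0.5548.
θ_4 = arcsin 0.5548 = 33.69°.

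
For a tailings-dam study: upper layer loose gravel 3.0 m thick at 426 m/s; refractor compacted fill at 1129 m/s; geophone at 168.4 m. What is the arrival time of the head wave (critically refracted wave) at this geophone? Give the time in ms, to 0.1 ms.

162.2 ms

θ_c = arcsin(V₁/V₂) = arcsin(426/1129) = 22.17°, cos θ_c = 0.9261.
Intercept time tᵢ = 2h cos θ_c / V₁ = 2·3.0·0.9261/426 = 0.01304 s.
t = x/V₂ + tᵢ = 168.4/1129 + 0.01304 = 0.16220 s.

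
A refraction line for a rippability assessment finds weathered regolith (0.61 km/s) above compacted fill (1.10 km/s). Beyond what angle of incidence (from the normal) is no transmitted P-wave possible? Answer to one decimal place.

33.7°

Critical incidence: sin θ_c = V₁/V₂ = 0.61/1.10 = 0.5545.
θ_c = arcsin 0.5545 = 33.68°.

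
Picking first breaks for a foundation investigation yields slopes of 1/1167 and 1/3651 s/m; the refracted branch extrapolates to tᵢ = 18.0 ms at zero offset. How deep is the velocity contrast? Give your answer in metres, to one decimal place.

11.1 m

θ_c = arcsin(1167/3651) = 18.64°; cos θ_c = 0.9475.
tᵢ = 2h cos θ_c/V₁ ⇒ h = tᵢ·V₁/(2 cos θ_c) = 0.018·1167/(2·0.9475) = 11.08 m.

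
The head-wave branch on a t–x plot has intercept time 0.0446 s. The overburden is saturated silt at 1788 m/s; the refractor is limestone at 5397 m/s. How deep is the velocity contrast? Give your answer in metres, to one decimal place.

h = tᵢ·V₁·V₂ / (2·√(V₂²−V₁²)).
√(V₂²−V₁²) = √(5397² − 1788²) = 5092.2 m/s.
h = 0.0446 s × 1788 × 5397 / (2 × 5092.2) = 42.26 m.

42.3 m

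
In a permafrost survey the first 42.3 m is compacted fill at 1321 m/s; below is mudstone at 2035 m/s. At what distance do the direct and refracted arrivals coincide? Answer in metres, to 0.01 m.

θ_c = arcsin(1321/2035) = 40.48°, so cos θ_c = 0.7607 and tᵢ = 2h cos θ_c/V₁ = 0.0487 s.
At crossover x/V₁ = x/V₂ + tᵢ ⇒ x = tᵢ/(1/V₁ − 1/V₂) = 0.04872/(7.5700e-04 − 4.9140e-04) = 183.41 m.

183.41 m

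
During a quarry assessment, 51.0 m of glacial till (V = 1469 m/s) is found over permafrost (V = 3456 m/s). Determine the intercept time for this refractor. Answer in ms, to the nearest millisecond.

θ_c = arcsin(V₁/V₂) = arcsin(1469/3456) = 25.15°; cos θ_c = 0.9052.
tᵢ = 2h·cos θ_c / V₁ = 2·51.0·0.9052 / 1469 = 0.06285 s.

63 ms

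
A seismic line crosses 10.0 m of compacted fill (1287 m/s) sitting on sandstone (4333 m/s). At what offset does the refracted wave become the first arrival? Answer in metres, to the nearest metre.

27 m

x_cross = 2h·√((V₂+V₁)/(V₂−V₁)).
(V₂+V₁)/(V₂−V₁) = (4333+1287)/(4333−1287) = 1.8450; √ = 1.3583.
x_cross = 2·10.0·1.3583 = 27.17 m.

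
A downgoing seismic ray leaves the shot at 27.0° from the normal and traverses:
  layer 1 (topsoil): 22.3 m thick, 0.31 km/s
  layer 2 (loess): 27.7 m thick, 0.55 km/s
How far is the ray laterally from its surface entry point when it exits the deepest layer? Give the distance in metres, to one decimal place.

Ray parameter p = sin 27.0° / 0.31 km/s = 1.4645e+00 s/km.
Layer 1: θ = 27.00°; offset = 22.3·tan 27.00° = 11.362 m.
Layer 2: sin θ = p·0.55 = 0.8055 → θ = 53.66°; offset = 27.7·tan 53.66° = 37.647 m.
Σ offsets = 49.010 m.

49.0 m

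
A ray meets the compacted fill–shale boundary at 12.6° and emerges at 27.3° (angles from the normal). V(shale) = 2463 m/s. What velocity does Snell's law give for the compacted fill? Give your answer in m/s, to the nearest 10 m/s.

1170 m/s

sin 12.6° = 0.2181; sin 27.3° = 0.4586.
V₁ = V₂·(sin θ₁/sin θ₂) = 2463·(0.2181/0.4586) = 1171.45 m/s.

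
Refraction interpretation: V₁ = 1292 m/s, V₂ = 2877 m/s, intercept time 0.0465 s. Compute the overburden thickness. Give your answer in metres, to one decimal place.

θ_c = arcsin(1292/2877) = 26.68°; cos θ_c = 0.8935.
tᵢ = 2h cos θ_c/V₁ ⇒ h = tᵢ·V₁/(2 cos θ_c) = 0.0465·1292/(2·0.8935) = 33.62 m.

33.6 m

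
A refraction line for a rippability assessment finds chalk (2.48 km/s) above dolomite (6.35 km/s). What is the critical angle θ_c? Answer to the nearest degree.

23°

At critical incidence the refracted ray runs along the interface (θ₂ = 90°), so sin θ_c = V₁/V₂.
θ_c = arcsin(2.48/6.35) = arcsin 0.3906 = 22.99°.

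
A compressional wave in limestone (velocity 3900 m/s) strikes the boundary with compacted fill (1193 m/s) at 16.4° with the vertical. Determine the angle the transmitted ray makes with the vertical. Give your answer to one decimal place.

sin θ₁/V₁ = sin θ₂/V₂ ⇒ sin θ₂ = 1193·sin 16.4°/3900 = 1193·0.2823/3900 = 0.0864.
θ₂ = arcsin 0.0864 = 4.95° from the normal.

5.0°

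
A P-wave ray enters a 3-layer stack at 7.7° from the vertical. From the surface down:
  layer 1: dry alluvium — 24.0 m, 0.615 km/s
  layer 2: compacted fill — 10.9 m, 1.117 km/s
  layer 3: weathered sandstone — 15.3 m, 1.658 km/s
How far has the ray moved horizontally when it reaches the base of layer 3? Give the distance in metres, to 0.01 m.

11.91 m

Apply Snell's law at each interface; in layer i the horizontal offset is hᵢ·tan θᵢ.
Layer 1: θ = 7.70°; offset = 24.0·tan 7.70° = 3.2449 m.
Layer 2: sin θ = 1.117·sin 7.7°/0.615 = 0.2434, θ = 14.08°; offset = 10.9·tan 14.08° = 2.7348 m.
Layer 3: sin θ = 1.658·sin 7.7°/0.615 = 0.3612, θ = 21.18°; offset = 15.3·tan 21.18° = 5.9268 m.
Σ offsets = 11.9065 m.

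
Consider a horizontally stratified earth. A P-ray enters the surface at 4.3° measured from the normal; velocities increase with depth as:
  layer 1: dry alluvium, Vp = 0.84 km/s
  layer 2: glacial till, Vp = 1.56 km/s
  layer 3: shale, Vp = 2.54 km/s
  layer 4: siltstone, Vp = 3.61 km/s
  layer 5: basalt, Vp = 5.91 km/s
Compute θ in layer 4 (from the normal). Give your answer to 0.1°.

18.8°

Snell's law across each interface conserves sin θ / V, so sin θ_4 = V_4·sin θ₁/V₁.
sin θ_4 = 3.61 × sin 4.3° / 0.84 = 0.3222.
θ_4 = 18.80° from the vertical.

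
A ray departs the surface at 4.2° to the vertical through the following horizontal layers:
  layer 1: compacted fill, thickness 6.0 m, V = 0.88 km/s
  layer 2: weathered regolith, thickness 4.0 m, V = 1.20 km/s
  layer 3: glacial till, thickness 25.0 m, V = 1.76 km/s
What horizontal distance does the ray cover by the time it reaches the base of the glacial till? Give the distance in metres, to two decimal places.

4.54 m

Ray parameter p = sin 4.2° / 0.88 km/s = 8.3225e-02 s/km.
Layer 1: θ = 4.20°; offset = 6.0·tan 4.20° = 0.4406 m.
Layer 2: sin θ = p·1.20 = 0.0999 → θ = 5.73°; offset = 4.0·tan 5.73° = 0.4015 m.
Layer 3: sin θ = p·1.76 = 0.1465 → θ = 8.42°; offset = 25.0·tan 8.42° = 3.7018 m.
Σ offsets = 4.5439 m.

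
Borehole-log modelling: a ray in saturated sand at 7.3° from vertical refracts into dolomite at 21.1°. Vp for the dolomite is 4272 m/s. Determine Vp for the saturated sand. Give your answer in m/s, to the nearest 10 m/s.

1510 m/s

Snell's law: sin 7.3°/V₁ = sin 21.1°/V₂.
V₁ = V₂·sin 7.3°/sin 21.1° = 4272 × 0.3530 = 1507.85 m/s.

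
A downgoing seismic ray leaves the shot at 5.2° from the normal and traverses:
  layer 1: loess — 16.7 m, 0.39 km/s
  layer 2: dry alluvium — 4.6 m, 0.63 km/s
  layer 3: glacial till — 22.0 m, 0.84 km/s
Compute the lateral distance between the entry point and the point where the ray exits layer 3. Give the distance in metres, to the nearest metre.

7 m

Apply Snell's law at each interface; in layer i the horizontal offset is hᵢ·tan θᵢ.
Layer 1: θ = 5.20°; offset = 16.7·tan 5.20° = 1.520 m.
Layer 2: sin θ = 0.63·sin 5.2°/0.39 = 0.1464, θ = 8.42°; offset = 4.6·tan 8.42° = 0.681 m.
Layer 3: sin θ = 0.84·sin 5.2°/0.39 = 0.1952, θ = 11.26°; offset = 22.0·tan 11.26° = 4.379 m.
Summing the layer offsets gives 6.579 m.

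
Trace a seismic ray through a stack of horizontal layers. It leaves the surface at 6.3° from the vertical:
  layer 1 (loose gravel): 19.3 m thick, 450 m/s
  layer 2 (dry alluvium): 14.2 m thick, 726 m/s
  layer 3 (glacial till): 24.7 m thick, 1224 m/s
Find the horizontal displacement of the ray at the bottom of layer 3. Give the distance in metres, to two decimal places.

12.41 m

Ray parameter p = sin 6.3° / 450 m/s = 2.4385e-04 s/m.
Layer 1: θ = 6.30°; offset = 19.3·tan 6.30° = 2.1307 m.
Layer 2: sin θ = p·726 = 0.1770 → θ = 10.20°; offset = 14.2·tan 10.20° = 2.5543 m.
Layer 3: sin θ = p·1224 = 0.2985 → θ = 17.37°; offset = 24.7·tan 17.37° = 7.7245 m.
Summing the layer offsets gives 12.4095 m.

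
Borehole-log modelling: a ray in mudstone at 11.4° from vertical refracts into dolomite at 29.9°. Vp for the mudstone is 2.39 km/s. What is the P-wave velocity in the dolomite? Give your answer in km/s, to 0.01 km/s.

6.03 km/s

sin 11.4° = 0.1977; sin 29.9° = 0.4985.
V₂ = V₁·(sin θ₂/sin θ₁) = 2.39·(0.4985/0.1977) = 6.03 km/s.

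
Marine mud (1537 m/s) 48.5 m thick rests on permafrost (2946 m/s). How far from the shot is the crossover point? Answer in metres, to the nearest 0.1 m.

θ_c = arcsin(1537/2946) = 31.45°, so cos θ_c = 0.8531 and tᵢ = 2h cos θ_c/V₁ = 0.0538 s.
At crossover x/V₁ = x/V₂ + tᵢ ⇒ x = tᵢ/(1/V₁ − 1/V₂) = 0.05384/(6.5062e-04 − 3.3944e-04) = 173.02 m.

173.0 m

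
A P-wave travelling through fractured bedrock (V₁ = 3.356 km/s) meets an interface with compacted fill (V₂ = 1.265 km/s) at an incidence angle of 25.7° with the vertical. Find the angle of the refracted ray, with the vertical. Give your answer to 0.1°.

9.4°

Snell's law: sin θ₂ = (V₂/V₁)·sin θ₁ = (1.265/3.356)·sin 25.7° = 0.1635.
θ₂ = arcsin 0.1635 = 9.41° from the normal.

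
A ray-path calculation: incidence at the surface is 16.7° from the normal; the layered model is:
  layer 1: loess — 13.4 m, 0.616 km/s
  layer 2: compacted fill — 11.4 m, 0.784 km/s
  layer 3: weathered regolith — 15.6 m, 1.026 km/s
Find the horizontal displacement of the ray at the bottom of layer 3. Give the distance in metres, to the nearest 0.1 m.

Apply Snell's law at each interface; in layer i the horizontal offset is hᵢ·tan θᵢ.
Layer 1: θ = 16.70°; offset = 13.4·tan 16.70° = 4.020 m.
Layer 2: sin θ = 0.784·sin 16.7°/0.616 = 0.3657, θ = 21.45°; offset = 11.4·tan 21.45° = 4.480 m.
Layer 3: sin θ = 1.026·sin 16.7°/0.616 = 0.4786, θ = 28.60°; offset = 15.6·tan 28.60° = 8.504 m.
Total horizontal offset = 17.004 m.

17.0 m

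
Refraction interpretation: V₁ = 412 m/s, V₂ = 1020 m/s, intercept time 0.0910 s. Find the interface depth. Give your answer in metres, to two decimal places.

h = tᵢ·V₁·V₂ / (2·√(V₂²−V₁²)).
√(V₂²−V₁²) = √(1020² − 412²) = 933.1 m/s.
h = 0.091 s × 412 × 1020 / (2 × 933.1) = 20.49 m.

20.49 m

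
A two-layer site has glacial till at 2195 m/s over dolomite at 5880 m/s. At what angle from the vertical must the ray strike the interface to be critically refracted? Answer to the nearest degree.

At critical incidence the refracted ray runs along the interface (θ₂ = 90°), so sin θ_c = V₁/V₂.
θ_c = arcsin(2195/5880) = arcsin 0.3733 = 21.92°.

22°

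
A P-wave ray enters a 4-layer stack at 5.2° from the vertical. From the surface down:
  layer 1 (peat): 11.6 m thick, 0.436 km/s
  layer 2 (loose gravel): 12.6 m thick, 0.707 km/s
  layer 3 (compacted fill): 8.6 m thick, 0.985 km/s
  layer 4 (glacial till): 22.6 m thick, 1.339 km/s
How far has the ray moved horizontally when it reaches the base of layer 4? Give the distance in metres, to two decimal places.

11.28 m

Ray parameter p = sin 5.2° / 0.436 km/s = 2.0787e-01 s/km.
Layer 1: θ = 5.20°; offset = 11.6·tan 5.20° = 1.0557 m.
Layer 2: sin θ = p·0.707 = 0.1470 → θ = 8.45°; offset = 12.6·tan 8.45° = 1.8721 m.
Layer 3: sin θ = p·0.985 = 0.2048 → θ = 11.82°; offset = 8.6·tan 11.82° = 1.7990 m.
Layer 4: sin θ = p·1.339 = 0.2783 → θ = 16.16°; offset = 22.6·tan 16.16° = 6.5493 m.
Summing the layer offsets gives 11.2761 m.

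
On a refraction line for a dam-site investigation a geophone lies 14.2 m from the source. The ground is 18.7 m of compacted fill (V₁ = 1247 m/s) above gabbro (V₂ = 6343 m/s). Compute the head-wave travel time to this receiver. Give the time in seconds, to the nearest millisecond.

t = x/V₂ + 2h·√(V₂²−V₁²)/(V₁V₂).
√(V₂²−V₁²) = √(6343²−1247²) = 6219.2 m/s; delay term = 2·18.7·6219.2/(1247·6343) = 0.02941 s.
t = 14.2/6343 + 0.02941 = 0.03165 s.

0.032 s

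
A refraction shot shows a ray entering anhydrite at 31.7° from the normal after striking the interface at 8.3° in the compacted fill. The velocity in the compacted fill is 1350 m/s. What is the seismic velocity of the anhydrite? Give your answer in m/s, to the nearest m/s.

4914 m/s

sin 8.3° = 0.1444; sin 31.7° = 0.5255.
V₂ = V₁·(sin θ₂/sin θ₁) = 1350·(0.5255/0.1444) = 4914.14 m/s.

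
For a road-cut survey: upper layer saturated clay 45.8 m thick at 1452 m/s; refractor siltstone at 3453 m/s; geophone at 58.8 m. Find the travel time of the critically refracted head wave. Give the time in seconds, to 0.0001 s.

0.0743 s

t = x/V₂ + 2h·√(V₂²−V₁²)/(V₁V₂).
√(V₂²−V₁²) = √(3453²−1452²) = 3132.9 m/s; delay term = 2·45.8·3132.9/(1452·3453) = 0.05724 s.
t = 58.8/3453 + 0.05724 = 0.07427 s.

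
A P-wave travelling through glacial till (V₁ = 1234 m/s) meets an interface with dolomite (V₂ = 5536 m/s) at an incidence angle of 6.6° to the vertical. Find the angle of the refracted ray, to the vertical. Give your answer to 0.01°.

sin θ₁/V₁ = sin θ₂/V₂ ⇒ sin θ₂ = 5536·sin 6.6°/1234 = 5536·0.1149/1234 = 0.5156.
θ₂ = arcsin 0.5156 = 31.04° from the normal.

31.04°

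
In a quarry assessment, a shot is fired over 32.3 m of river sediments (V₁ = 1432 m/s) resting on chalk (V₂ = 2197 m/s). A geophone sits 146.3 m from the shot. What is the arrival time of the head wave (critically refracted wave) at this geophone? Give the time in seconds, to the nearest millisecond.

t = x/V₂ + 2h·√(V₂²−V₁²)/(V₁V₂).
√(V₂²−V₁²) = √(2197²−1432²) = 1666.2 m/s; delay term = 2·32.3·1666.2/(1432·2197) = 0.03421 s.
t = 146.3/2197 + 0.03421 = 0.10080 s.

0.101 s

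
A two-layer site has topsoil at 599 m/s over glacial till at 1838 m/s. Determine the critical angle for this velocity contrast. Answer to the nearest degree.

19°

Critical incidence: sin θ_c = V₁/V₂ = 599/1838 = 0.3259.
θ_c = arcsin 0.3259 = 19.02°.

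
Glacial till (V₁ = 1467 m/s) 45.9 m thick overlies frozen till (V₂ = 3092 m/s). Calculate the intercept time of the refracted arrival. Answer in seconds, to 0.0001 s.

θ_c = arcsin(V₁/V₂) = arcsin(1467/3092) = 28.32°; cos θ_c = 0.8803.
tᵢ = 2h·cos θ_c / V₁ = 2·45.9·0.8803 / 1467 = 0.05509 s.

0.0551 s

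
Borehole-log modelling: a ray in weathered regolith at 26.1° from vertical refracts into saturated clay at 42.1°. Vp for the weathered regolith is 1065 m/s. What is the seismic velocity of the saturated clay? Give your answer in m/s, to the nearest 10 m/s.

1620 m/s

sin 26.1° = 0.4399; sin 42.1° = 0.6704.
V₂ = V₁·(sin θ₂/sin θ₁) = 1065·(0.6704/0.4399) = 1622.96 m/s.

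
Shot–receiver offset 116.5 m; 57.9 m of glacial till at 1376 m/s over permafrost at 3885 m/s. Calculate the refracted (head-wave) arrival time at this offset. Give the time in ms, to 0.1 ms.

108.7 ms

θ_c = arcsin(V₁/V₂) = arcsin(1376/3885) = 20.74°, cos θ_c = 0.9352.
Intercept time tᵢ = 2h cos θ_c / V₁ = 2·57.9·0.9352/1376 = 0.07870 s.
t = x/V₂ + tᵢ = 116.5/3885 + 0.07870 = 0.10869 s.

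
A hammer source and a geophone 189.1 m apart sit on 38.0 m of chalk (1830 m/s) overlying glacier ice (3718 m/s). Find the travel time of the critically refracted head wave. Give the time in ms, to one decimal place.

t = x/V₂ + 2h·√(V₂²−V₁²)/(V₁V₂).
√(V₂²−V₁²) = √(3718²−1830²) = 3236.5 m/s; delay term = 2·38.0·3236.5/(1830·3718) = 0.03615 s.
t = 189.1/3718 + 0.03615 = 0.08701 s.

87.0 ms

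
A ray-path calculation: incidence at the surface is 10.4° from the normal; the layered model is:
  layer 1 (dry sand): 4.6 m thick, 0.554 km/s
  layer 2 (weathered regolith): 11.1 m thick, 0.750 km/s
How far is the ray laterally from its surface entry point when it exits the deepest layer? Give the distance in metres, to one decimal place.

Ray parameter p = sin 10.4° / 0.554 km/s = 3.2585e-01 s/km.
Layer 1: θ = 10.40°; offset = 4.6·tan 10.40° = 0.844 m.
Layer 2: sin θ = p·0.750 = 0.2444 → θ = 14.15°; offset = 11.1·tan 14.15° = 2.797 m.
Summing the layer offsets gives 3.642 m.

3.6 m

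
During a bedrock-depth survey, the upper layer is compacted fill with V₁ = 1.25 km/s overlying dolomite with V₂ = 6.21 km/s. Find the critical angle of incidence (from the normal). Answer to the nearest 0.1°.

At critical incidence the refracted ray runs along the interface (θ₂ = 90°), so sin θ_c = V₁/V₂.
θ_c = arcsin(1.25/6.21) = arcsin 0.2013 = 11.61°.

11.6°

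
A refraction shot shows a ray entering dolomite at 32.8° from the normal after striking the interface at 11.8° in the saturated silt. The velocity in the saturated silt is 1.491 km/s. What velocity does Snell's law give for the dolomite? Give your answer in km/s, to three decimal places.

Snell's law: sin 11.8°/V₁ = sin 32.8°/V₂.
V₂ = V₁·sin 32.8°/sin 11.8° = 1.491 × 2.6490 = 3.950 km/s.

3.950 km/s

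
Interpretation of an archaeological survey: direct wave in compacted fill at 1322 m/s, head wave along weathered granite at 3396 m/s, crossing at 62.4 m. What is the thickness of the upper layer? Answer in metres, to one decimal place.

h = (x_cross/2)·√((V₂−V₁)/(V₂+V₁)).
(V₂−V₁)/(V₂+V₁) = (3396−1322)/(3396+1322) = 0.4396; √ = 0.6630.
h = (62.4/2)·0.6630 = 20.69 m.

20.7 m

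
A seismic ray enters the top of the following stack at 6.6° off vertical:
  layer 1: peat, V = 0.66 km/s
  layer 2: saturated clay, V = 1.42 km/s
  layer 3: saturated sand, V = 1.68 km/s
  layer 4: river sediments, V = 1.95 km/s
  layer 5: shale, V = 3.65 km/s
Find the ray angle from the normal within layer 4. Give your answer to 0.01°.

Ray parameter p = sin 6.6° / 0.66 = 1.7415e-01 s/km.
sin θ_4 = p·V_4 = 1.7415e-01 × 1.95 = 0.3396.
θ_4 = arcsin 0.3396 = 19.85°.

19.85°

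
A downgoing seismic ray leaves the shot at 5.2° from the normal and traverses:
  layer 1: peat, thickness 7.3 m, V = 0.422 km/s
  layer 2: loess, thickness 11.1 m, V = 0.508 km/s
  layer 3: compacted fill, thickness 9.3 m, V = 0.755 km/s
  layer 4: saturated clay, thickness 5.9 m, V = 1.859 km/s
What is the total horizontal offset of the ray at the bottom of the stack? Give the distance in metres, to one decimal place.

Ray parameter p = sin 5.2° / 0.422 km/s = 2.1477e-01 s/km.
Layer 1: θ = 5.20°; offset = 7.3·tan 5.20° = 0.664 m.
Layer 2: sin θ = p·0.508 = 0.1091 → θ = 6.26°; offset = 11.1·tan 6.26° = 1.218 m.
Layer 3: sin θ = p·0.755 = 0.1622 → θ = 9.33°; offset = 9.3·tan 9.33° = 1.528 m.
Layer 4: sin θ = p·1.859 = 0.3993 → θ = 23.53°; offset = 5.9·tan 23.53° = 2.569 m.
Σ offsets = 5.980 m.

6.0 m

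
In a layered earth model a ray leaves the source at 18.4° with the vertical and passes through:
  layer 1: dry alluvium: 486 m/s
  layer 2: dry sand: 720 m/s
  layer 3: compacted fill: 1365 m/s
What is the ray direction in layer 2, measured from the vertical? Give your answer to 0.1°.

Snell's law across each interface conserves sin θ / V, so sin θ_2 = V_2·sin θ₁/V₁.
sin θ_2 = 720 × sin 18.4° / 486 = 0.4676.
θ_2 = arcsin 0.4676 = 27.88°.

27.9°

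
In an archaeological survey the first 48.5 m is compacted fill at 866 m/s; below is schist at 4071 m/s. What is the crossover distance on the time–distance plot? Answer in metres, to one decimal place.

θ_c = arcsin(866/4071) = 12.28°, so cos θ_c = 0.9771 and tᵢ = 2h cos θ_c/V₁ = 0.1094 s.
At crossover x/V₁ = x/V₂ + tᵢ ⇒ x = tᵢ/(1/V₁ − 1/V₂) = 0.10945/(1.1547e-03 − 2.4564e-04) = 120.39 m.

120.4 m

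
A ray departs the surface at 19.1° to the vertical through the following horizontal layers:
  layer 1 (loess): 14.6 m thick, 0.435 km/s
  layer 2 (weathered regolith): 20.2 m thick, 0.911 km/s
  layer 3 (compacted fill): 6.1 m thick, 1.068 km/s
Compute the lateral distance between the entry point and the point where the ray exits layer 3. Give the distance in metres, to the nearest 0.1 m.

32.3 m

p = sin θ₁/V₁ = sin 19.1°/0.435 = 7.5223e-01 s/km is conserved through the stack.
Layer 1: θ = 19.10°; offset = 14.6·tan 19.10° = 5.056 m.
Layer 2: sin θ = p·0.911 = 0.6853 → θ = 43.26°; offset = 20.2·tan 43.26° = 19.007 m.
Layer 3: sin θ = p·1.068 = 0.8034 → θ = 53.45°; offset = 6.1·tan 53.45° = 8.230 m.
Total horizontal offset = 32.293 m.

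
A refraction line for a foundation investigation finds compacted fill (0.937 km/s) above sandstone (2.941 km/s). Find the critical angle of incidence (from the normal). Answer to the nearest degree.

19°

At critical incidence the refracted ray runs along the interface (θ₂ = 90°), so sin θ_c = V₁/V₂.
θ_c = arcsin(0.937/2.941) = arcsin 0.3186 = 18.58°.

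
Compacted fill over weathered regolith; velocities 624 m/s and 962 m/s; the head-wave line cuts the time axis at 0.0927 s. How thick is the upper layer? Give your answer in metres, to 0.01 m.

h = tᵢ·V₁·V₂ / (2·√(V₂²−V₁²)).
√(V₂²−V₁²) = √(962² − 624²) = 732.2 m/s.
h = 0.0927 s × 624 × 962 / (2 × 732.2) = 38.00 m.

38.00 m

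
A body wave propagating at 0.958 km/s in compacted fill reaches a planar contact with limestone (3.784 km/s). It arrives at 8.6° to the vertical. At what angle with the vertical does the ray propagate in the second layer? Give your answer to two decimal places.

36.20°

sin θ₁/V₁ = sin θ₂/V₂ ⇒ sin θ₂ = 3.784·sin 8.6°/0.958 = 3.784·0.1495/0.958 = 0.5906.
θ₂ = arcsin 0.5906 = 36.20° from the normal.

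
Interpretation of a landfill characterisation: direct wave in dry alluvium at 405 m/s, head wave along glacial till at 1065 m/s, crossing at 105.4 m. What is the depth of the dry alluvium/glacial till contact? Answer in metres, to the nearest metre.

h = (x_cross/2)·√((V₂−V₁)/(V₂+V₁)).
(V₂−V₁)/(V₂+V₁) = (1065−405)/(1065+405) = 0.4490; √ = 0.6701.
h = (105.4/2)·0.6701 = 35.31 m.

35 m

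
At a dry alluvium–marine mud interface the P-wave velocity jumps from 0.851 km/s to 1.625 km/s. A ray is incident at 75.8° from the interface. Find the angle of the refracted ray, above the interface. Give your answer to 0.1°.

Convert to the normal: θ₁ = 90° − 75.8° = 14.2°.
sin θ₁/V₁ = sin θ₂/V₂ ⇒ sin θ₂ = 1.625·sin 14.2°/0.851 = 1.625·0.2453/0.851 = 0.4684.
θ₂ = arcsin 0.4684 = 27.93° from the normal.
From the interface: 90° − 27.93° = 62.07°.

62.1°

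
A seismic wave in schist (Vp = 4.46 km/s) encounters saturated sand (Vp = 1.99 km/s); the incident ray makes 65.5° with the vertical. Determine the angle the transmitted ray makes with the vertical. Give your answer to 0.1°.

24.0°

sin θ₁/V₁ = sin θ₂/V₂ ⇒ sin θ₂ = 1.99·sin 65.5°/4.46 = 1.99·0.9100/4.46 = 0.4060.
θ₂ = arcsin 0.4060 = 23.95° from the normal.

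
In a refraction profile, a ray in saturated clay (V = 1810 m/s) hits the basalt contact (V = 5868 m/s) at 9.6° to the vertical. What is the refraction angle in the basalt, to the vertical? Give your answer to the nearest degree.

33°

Snell's law: sin θ₂ = (V₂/V₁)·sin θ₁ = (5868/1810)·sin 9.6° = 0.5407.
θ₂ = arcsin 0.5407 = 32.73° from the normal.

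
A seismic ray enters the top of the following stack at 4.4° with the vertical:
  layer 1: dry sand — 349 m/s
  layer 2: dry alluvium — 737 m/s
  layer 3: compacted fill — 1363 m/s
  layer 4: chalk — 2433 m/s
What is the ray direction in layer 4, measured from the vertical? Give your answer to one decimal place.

Snell's law across each interface conserves sin θ / V, so sin θ_4 = V_4·sin θ₁/V₁.
sin θ_4 = 2433 × sin 4.4° / 349 = 0.5348.
θ_4 = 32.33° from the vertical.

32.3°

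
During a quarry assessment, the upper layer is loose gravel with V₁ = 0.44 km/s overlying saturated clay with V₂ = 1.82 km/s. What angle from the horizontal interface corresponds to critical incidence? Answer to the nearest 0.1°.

Critical incidence: sin θ_c = V₁/V₂ = 0.44/1.82 = 0.2418.
θ_c = arcsin 0.2418 = 13.99°.
Measured from the interface: 90° − 13.99° = 76.01°.

76.0°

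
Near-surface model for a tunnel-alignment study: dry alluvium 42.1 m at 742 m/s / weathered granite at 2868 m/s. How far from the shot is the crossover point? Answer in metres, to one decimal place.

109.7 m

x_cross = 2h·√((V₂+V₁)/(V₂−V₁)).
(V₂+V₁)/(V₂−V₁) = (2868+742)/(2868−742) = 1.6980; √ = 1.3031.
x_cross = 2·42.1·1.3031 = 109.72 m.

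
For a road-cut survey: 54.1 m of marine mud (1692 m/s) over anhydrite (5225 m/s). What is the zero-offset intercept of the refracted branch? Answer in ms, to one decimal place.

60.5 ms

tᵢ = 2h·√(V₂²−V₁²)/(V₁V₂).
√(V₂²−V₁²) = √(5225²−1692²) = 4943.5 m/s.
tᵢ = 2·54.1·4943.5/(1692·5225) = 0.06050 s.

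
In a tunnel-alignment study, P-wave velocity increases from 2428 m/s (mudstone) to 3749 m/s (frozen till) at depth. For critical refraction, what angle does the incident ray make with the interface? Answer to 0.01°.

Critical incidence: sin θ_c = V₁/V₂ = 2428/3749 = 0.6476.
θ_c = arcsin 0.6476 = 40.36°.
Measured from the interface: 90° − 40.36° = 49.64°.

49.64°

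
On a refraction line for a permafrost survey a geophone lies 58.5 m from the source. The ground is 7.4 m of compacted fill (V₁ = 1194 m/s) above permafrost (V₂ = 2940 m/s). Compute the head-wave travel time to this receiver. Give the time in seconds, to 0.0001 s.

0.0312 s

θ_c = arcsin(V₁/V₂) = arcsin(1194/2940) = 23.96°, cos θ_c = 0.9138.
Intercept time tᵢ = 2h cos θ_c / V₁ = 2·7.4·0.9138/1194 = 0.01133 s.
t = x/V₂ + tᵢ = 58.5/2940 + 0.01133 = 0.03123 s.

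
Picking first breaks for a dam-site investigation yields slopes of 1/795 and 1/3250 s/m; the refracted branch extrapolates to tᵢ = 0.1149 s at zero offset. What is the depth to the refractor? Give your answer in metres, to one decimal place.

47.1 m

θ_c = arcsin(795/3250) = 14.16°; cos θ_c = 0.9696.
tᵢ = 2h cos θ_c/V₁ ⇒ h = tᵢ·V₁/(2 cos θ_c) = 0.1149·795/(2·0.9696) = 47.10 m.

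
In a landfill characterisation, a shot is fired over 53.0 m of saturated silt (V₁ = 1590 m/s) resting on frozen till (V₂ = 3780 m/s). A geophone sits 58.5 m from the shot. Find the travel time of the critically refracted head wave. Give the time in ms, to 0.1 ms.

76.0 ms

t = x/V₂ + 2h·√(V₂²−V₁²)/(V₁V₂).
√(V₂²−V₁²) = √(3780²−1590²) = 3429.3 m/s; delay term = 2·53.0·3429.3/(1590·3780) = 0.06048 s.
t = 58.5/3780 + 0.06048 = 0.07596 s.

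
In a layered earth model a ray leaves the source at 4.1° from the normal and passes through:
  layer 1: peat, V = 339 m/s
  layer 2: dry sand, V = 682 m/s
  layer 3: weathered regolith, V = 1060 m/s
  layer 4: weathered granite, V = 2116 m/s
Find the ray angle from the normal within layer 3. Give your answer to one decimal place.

Snell's law across each interface conserves sin θ / V, so sin θ_3 = V_3·sin θ₁/V₁.
sin θ_3 = 1060 × sin 4.1° / 339 = 0.2236.
θ_3 = 12.92° from the vertical.

12.9°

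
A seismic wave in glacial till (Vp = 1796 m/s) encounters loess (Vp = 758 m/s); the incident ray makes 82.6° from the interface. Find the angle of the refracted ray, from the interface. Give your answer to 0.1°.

86.9°

Convert to the normal: θ₁ = 90° − 82.6° = 7.4°.
sin θ₁/V₁ = sin θ₂/V₂ ⇒ sin θ₂ = 758·sin 7.4°/1796 = 758·0.1288/1796 = 0.0544.
θ₂ = arcsin 0.0544 = 3.12° from the normal.
From the interface: 90° − 3.12° = 86.88°.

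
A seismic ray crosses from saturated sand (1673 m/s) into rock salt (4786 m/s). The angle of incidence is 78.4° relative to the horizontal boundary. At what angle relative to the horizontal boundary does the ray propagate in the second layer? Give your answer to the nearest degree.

55°

Convert to the normal: θ₁ = 90° − 78.4° = 11.6°.
sin θ₁/V₁ = sin θ₂/V₂ ⇒ sin θ₂ = 4786·sin 11.6°/1673 = 4786·0.2011/1673 = 0.5752.
θ₂ = sin⁻¹(0.5752) = 35.12° (from vertical).
From the interface: 90° − 35.12° = 54.88°.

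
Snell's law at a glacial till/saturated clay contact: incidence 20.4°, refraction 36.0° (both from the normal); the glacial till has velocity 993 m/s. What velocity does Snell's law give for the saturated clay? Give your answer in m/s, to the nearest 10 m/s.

Snell's law: sin 20.4°/V₁ = sin 36.0°/V₂.
V₂ = V₁·sin 36.0°/sin 20.4° = 993 × 1.6863 = 1674.46 m/s.

1670 m/s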